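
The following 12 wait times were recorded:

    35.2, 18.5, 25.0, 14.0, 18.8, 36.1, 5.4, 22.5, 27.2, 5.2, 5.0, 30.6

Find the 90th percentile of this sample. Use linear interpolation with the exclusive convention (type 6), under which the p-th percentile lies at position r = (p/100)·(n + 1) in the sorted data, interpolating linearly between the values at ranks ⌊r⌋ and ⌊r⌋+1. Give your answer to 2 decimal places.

Sorted: 5.0, 5.2, 5.4, 14.0, 18.5, 18.8, 22.5, 25.0, 27.2, 30.6, 35.2, 36.1.
n = 12.
r = (90/100)·(12 + 1) = 11.7.
Rank 11 is 35.2 and rank 12 is 36.1.
Interpolate: 35.2 + 0.7·(36.1 − 35.2) = 35.2 + 0.7·0.9 = 35.83.

35.83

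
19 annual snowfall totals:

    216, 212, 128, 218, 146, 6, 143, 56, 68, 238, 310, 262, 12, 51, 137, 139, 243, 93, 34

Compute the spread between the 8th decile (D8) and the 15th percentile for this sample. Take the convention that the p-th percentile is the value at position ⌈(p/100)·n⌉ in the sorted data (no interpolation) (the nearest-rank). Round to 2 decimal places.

204.00

Sorted: 6, 12, 34, 51, 56, 68, 93, 128, 137, 139, 143, 146, 212, 216, 218, 238, 243, 262, 310.
n = 19.
P15: rank ⌈15/100·19⌉ = 3 → 34.
P80: rank ⌈80/100·19⌉ = 16 → 238.
Difference: 238 − 34 = 204.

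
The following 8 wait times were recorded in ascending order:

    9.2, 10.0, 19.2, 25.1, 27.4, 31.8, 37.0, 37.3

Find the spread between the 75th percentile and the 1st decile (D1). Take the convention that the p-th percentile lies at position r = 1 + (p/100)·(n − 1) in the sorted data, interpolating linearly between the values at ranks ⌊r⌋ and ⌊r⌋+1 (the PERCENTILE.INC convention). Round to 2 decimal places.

n = 8.
P10: r = 1.7; ranks 1–2 are 9.2, 10.0; interpolating gives 9.76.
P75: r = 6.25; ranks 6–7 are 31.8, 37.0; interpolating gives 33.1.
Difference: 33.1 − 9.76 = 23.34.

23.34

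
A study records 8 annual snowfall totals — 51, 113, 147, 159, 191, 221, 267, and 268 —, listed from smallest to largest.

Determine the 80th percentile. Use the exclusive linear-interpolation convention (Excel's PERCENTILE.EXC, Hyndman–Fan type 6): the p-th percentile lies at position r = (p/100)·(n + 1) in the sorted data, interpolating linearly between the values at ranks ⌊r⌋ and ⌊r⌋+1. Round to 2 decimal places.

n = 8.
r = (80/100)·(8 + 1) = 7.2.
Rank 7 is 267 and rank 8 is 268.
Interpolate: 267 + 0.2·(268 − 267) = 267 + 0.2·1 = 267.2.

267.20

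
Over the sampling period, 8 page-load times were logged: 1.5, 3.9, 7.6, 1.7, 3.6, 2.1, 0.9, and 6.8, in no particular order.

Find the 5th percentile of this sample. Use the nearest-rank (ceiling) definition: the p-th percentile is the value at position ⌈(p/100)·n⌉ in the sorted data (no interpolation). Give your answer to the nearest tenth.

0.9

Sorted: 0.9, 1.5, 1.7, 2.1, 3.6, 3.9, 6.8, 7.6.
n = 8.
Position = ⌈5/100 · 8⌉ = ⌈0.4⌉ = 1.
The value at rank 1 is 0.9.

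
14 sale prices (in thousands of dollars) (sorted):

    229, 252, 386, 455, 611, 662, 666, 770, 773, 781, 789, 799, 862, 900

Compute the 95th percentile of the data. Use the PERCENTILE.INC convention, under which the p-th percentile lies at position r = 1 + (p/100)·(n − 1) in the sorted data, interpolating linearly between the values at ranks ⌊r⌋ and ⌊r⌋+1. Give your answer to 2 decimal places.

875.30

n = 14.
r = 1 + (95/100)·(14 − 1) = 1 + 12.35 = 13.35.
Rank 13 is 862 and rank 14 is 900.
Interpolate: 862 + 0.35·(900 − 862) = 862 + 0.35·38 = 875.3.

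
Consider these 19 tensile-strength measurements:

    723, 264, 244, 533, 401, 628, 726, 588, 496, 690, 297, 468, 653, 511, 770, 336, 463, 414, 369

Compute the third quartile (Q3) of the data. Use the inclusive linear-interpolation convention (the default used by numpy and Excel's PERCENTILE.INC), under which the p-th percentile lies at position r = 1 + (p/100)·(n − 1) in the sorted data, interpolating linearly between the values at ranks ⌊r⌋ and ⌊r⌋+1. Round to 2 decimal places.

Sorted: 244, 264, 297, 336, 369, 401, 414, 463, 468, 496, 511, 533, 588, 628, 653, 690, 723, 726, 770.
n = 19.
r = 1 + (75/100)·(19 − 1) = 1 + 13.5 = 14.5.
Rank 14 is 628 and rank 15 is 653.
Interpolate: 628 + 0.5·(653 − 628) = 628 + 0.5·25 = 640.5.

640.50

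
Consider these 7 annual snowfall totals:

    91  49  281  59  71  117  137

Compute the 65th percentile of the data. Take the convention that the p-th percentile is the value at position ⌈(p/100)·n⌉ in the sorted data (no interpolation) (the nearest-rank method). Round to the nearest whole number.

117

Sorted: 49, 59, 71, 91, 117, 137, 281.
n = 7.
Position = ⌈65/100 · 7⌉ = ⌈4.55⌉ = 5.
The value at rank 5 is 117.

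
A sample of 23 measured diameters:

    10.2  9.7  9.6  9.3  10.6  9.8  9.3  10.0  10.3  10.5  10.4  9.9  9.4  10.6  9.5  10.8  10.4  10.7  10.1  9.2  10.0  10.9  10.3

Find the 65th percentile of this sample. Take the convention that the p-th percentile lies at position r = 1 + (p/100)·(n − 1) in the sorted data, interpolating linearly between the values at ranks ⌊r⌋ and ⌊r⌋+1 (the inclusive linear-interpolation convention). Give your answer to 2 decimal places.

10.33

Sorted: 9.2, 9.3, 9.3, 9.4, 9.5, 9.6, 9.7, 9.8, 9.9, 10.0, 10.0, 10.1, 10.2, 10.3, 10.3, 10.4, 10.4, 10.5, 10.6, 10.6, 10.7, 10.8, 10.9.
n = 23.
r = 1 + (65/100)·(23 − 1) = 1 + 14.3 = 15.3.
Rank 15 is 10.3 and rank 16 is 10.4.
Interpolate: 10.3 + 0.3·(10.4 − 10.3) = 10.3 + 0.3·0.1 = 10.33.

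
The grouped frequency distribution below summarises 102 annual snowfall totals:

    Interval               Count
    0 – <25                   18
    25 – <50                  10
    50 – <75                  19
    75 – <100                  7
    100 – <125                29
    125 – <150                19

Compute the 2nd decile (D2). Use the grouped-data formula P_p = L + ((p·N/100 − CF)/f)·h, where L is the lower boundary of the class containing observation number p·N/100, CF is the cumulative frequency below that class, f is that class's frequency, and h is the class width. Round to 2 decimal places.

N = 102; target position k = 20/100 · 102 = 20.4.
Cumulative frequencies: 18, 28, 47, 54, 83, 102.
Observation 20.4 falls in the class 25 – <50.
L = 25, CF = 18, f = 10, h = 25.
P20 = 25 + ((20.4 − 18)/10)·25 = 25 + 6 = 31.

31.00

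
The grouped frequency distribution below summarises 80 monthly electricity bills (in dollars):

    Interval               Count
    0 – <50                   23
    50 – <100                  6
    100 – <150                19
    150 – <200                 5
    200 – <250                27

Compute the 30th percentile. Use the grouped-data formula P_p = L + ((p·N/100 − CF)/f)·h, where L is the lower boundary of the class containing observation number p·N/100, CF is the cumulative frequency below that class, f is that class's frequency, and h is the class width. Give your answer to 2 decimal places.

58.33

N = 80; target position k = 30/100 · 80 = 24.
Cumulative frequencies: 23, 29, 48, 53, 80.
Observation 24 falls in the class 50 – <100.
L = 50, CF = 23, f = 6, h = 50.
P30 = 50 + ((24 − 23)/6)·50 = 50 + 8.33333 = 58.3333.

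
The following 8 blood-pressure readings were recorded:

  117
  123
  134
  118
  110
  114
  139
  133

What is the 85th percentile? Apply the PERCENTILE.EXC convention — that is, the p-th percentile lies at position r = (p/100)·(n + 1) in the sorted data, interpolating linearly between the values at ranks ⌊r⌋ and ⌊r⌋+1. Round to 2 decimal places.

137.25

Sorted: 110, 114, 117, 118, 123, 133, 134, 139.
n = 8.
r = (85/100)·(8 + 1) = 7.65.
Rank 7 is 134 and rank 8 is 139.
Interpolate: 134 + 0.65·(139 − 134) = 134 + 0.65·5 = 137.25.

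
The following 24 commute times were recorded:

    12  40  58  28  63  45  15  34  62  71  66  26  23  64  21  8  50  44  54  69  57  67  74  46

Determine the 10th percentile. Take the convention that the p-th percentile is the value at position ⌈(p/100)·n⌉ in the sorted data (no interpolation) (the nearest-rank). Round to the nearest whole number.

Sorted: 8, 12, 15, 21, 23, 26, 28, 34, 40, 44, 45, 46, 50, 54, 57, 58, 62, 63, 64, 66, 67, 69, 71, 74.
n = 24.
Position = ⌈10/100 · 24⌉ = ⌈2.4⌉ = 3.
The value at rank 3 is 15.

15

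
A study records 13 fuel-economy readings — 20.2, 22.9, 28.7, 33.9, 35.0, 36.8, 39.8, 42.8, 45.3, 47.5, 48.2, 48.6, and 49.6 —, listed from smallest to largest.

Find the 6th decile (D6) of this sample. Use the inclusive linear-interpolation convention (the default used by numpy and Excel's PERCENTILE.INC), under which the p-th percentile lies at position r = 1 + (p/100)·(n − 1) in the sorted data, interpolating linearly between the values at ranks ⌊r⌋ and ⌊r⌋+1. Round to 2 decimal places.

n = 13.
r = 1 + (60/100)·(13 − 1) = 1 + 7.2 = 8.2.
Rank 8 is 42.8 and rank 9 is 45.3.
Interpolate: 42.8 + 0.2·(45.3 − 42.8) = 42.8 + 0.2·2.5 = 43.3.

43.30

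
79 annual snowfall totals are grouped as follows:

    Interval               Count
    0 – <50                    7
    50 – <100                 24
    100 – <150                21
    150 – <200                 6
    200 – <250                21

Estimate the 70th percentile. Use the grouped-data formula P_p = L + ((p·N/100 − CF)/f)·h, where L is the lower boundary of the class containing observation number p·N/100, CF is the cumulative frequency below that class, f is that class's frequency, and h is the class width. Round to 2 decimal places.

177.50

N = 79; target position k = 70/100 · 79 = 55.3.
Cumulative frequencies: 7, 31, 52, 58, 79.
Observation 55.3 falls in the class 150 – <200.
L = 150, CF = 52, f = 6, h = 50.
P70 = 150 + ((55.3 − 52)/6)·50 = 150 + 27.5 = 177.5.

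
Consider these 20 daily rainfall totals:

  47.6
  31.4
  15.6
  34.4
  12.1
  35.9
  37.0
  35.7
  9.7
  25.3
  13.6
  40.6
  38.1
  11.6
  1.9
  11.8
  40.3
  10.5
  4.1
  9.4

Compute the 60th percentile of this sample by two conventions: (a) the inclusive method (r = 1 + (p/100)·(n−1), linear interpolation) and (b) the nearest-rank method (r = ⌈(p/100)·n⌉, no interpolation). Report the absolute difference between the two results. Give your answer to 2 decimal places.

Sorted: 1.9, 4.1, 9.4, 9.7, 10.5, 11.6, 11.8, 12.1, 13.6, 15.6, 25.3, 31.4, 34.4, 35.7, 35.9, 37.0, 38.1, 40.3, 40.6, 47.6.
n = 20.
(a) r = 12.4; between ranks 12 (31.4) and 13 (34.4): 32.6.
(b) the nearest-rank method: rank 12 → 31.4.
|32.6 − 31.4| = 1.2.

1.20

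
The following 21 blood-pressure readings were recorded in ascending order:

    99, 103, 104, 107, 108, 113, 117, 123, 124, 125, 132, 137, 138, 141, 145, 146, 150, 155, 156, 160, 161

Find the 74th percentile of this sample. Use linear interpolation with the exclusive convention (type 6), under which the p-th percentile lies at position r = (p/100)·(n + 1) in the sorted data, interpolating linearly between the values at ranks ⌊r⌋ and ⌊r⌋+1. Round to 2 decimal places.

147.12

n = 21.
r = (74/100)·(21 + 1) = 16.28.
Rank 16 is 146 and rank 17 is 150.
Interpolate: 146 + 0.28·(150 − 146) = 146 + 0.28·4 = 147.12.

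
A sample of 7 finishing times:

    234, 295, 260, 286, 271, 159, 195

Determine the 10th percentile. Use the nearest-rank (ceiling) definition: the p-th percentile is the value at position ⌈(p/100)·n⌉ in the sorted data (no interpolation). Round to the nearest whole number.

159

Sorted: 159, 195, 234, 260, 271, 286, 295.
n = 7.
Position = ⌈10/100 · 7⌉ = ⌈0.7⌉ = 1.
The value at rank 1 is 159.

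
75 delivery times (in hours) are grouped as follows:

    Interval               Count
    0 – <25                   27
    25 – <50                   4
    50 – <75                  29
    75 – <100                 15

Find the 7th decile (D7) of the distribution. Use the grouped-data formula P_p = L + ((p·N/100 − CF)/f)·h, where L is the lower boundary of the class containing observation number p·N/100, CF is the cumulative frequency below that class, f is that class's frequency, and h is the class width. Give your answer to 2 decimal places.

N = 75; target position k = 70/100 · 75 = 52.5.
Cumulative frequencies: 27, 31, 60, 75.
Observation 52.5 falls in the class 50 – <75.
L = 50, CF = 31, f = 29, h = 25.
P70 = 50 + ((52.5 − 31)/29)·25 = 50 + 18.5345 = 68.5345.

68.53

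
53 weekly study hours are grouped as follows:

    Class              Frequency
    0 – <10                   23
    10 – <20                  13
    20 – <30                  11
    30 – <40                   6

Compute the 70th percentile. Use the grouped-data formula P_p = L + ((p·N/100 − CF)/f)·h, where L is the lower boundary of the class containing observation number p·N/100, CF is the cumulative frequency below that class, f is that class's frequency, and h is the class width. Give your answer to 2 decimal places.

21.00

N = 53; target position k = 70/100 · 53 = 37.1.
Cumulative frequencies: 23, 36, 47, 53.
Observation 37.1 falls in the class 20 – <30.
L = 20, CF = 36, f = 11, h = 10.
P70 = 20 + ((37.1 − 36)/11)·10 = 20 + 1 = 21.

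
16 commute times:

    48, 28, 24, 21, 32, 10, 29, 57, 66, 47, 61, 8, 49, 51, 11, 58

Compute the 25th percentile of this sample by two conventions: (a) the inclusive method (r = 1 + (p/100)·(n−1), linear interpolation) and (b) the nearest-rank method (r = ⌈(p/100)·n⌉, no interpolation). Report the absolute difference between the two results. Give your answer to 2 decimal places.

2.25

Sorted: 8, 10, 11, 21, 24, 28, 29, 32, 47, 48, 49, 51, 57, 58, 61, 66.
n = 16.
(a) r = 4.75; between ranks 4 (21) and 5 (24): 23.25.
(b) the nearest-rank method: rank 4 → 21.
|23.25 − 21| = 2.25.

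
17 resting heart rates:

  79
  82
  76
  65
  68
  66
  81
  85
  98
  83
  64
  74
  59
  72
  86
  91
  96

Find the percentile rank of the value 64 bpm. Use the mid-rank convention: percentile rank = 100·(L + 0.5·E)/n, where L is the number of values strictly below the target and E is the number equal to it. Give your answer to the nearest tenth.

Sorted: 59, 64, 65, 66, 68, 72, 74, 76, 79, 81, 82, 83, 85, 86, 91, 96, 98.
Count below 64: L = 1; count equal: E = 1; n = 17.
Percentile rank = 100·(1 + 0.5·1)/17 = 100·1.5/17 = 8.824.

8.8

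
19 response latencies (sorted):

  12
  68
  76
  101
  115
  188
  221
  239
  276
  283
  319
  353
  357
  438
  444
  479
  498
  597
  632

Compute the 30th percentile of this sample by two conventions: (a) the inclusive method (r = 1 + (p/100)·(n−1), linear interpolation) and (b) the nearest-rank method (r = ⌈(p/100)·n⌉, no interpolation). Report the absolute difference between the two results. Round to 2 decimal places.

n = 19.
(a) r = 6.4; between ranks 6 (188) and 7 (221): 201.2.
(b) the nearest-rank method: rank 6 → 188.
|201.2 − 188| = 13.2.

13.20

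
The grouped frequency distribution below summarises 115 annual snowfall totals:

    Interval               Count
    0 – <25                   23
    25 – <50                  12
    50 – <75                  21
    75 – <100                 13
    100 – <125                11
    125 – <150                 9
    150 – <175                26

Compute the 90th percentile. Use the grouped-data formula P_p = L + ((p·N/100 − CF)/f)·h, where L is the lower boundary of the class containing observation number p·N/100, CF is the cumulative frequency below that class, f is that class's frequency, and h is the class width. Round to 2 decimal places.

N = 115; target position k = 90/100 · 115 = 103.5.
Cumulative frequencies: 23, 35, 56, 69, 80, 89, 115.
Observation 103.5 falls in the class 150 – <175.
L = 150, CF = 89, f = 26, h = 25.
P90 = 150 + ((103.5 − 89)/26)·25 = 150 + 13.9423 = 163.942.

163.94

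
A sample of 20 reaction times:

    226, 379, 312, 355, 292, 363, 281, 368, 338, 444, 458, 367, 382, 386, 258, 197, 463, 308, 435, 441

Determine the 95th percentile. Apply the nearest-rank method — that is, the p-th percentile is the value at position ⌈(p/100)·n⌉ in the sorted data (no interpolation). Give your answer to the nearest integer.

458

Sorted: 197, 226, 258, 281, 292, 308, 312, 338, 355, 363, 367, 368, 379, 382, 386, 435, 441, 444, 458, 463.
n = 20.
Position = ⌈95/100 · 20⌉ = ⌈19⌉ = 19.
The value at rank 19 is 458.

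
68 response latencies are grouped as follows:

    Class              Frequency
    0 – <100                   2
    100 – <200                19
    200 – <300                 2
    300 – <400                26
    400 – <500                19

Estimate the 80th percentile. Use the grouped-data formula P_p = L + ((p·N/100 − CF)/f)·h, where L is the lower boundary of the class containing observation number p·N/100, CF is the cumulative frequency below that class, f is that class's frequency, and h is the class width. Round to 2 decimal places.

428.42

N = 68; target position k = 80/100 · 68 = 54.4.
Cumulative frequencies: 2, 21, 23, 49, 68.
Observation 54.4 falls in the class 400 – <500.
L = 400, CF = 49, f = 19, h = 100.
P80 = 400 + ((54.4 − 49)/19)·100 = 400 + 28.4211 = 428.421.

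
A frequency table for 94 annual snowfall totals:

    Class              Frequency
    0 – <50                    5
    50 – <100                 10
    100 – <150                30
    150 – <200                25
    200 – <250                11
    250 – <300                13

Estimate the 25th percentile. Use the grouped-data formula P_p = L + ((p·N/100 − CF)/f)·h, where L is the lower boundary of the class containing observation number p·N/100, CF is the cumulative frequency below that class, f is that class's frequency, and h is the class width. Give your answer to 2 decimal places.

N = 94; target position k = 25/100 · 94 = 23.5.
Cumulative frequencies: 5, 15, 45, 70, 81, 94.
Observation 23.5 falls in the class 100 – <150.
L = 100, CF = 15, f = 30, h = 50.
P25 = 100 + ((23.5 − 15)/30)·50 = 100 + 14.1667 = 114.167.

114.17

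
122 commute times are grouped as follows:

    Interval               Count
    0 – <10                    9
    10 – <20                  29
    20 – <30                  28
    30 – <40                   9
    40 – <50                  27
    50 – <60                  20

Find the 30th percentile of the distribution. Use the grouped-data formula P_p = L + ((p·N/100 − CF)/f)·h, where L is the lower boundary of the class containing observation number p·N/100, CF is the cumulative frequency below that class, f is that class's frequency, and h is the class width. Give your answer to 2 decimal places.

19.52

N = 122; target position k = 30/100 · 122 = 36.6.
Cumulative frequencies: 9, 38, 66, 75, 102, 122.
Observation 36.6 falls in the class 10 – <20.
L = 10, CF = 9, f = 29, h = 10.
P30 = 10 + ((36.6 − 9)/29)·10 = 10 + 9.51724 = 19.5172.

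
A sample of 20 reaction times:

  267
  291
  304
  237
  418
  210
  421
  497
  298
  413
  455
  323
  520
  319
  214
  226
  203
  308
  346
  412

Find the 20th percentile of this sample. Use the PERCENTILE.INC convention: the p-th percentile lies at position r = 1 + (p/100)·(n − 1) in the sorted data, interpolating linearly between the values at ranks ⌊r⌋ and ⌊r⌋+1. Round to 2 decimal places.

234.80

Sorted: 203, 210, 214, 226, 237, 267, 291, 298, 304, 308, 319, 323, 346, 412, 413, 418, 421, 455, 497, 520.
n = 20.
r = 1 + (20/100)·(20 − 1) = 1 + 3.8 = 4.8.
Rank 4 is 226 and rank 5 is 237.
Interpolate: 226 + 0.8·(237 − 226) = 226 + 0.8·11 = 234.8.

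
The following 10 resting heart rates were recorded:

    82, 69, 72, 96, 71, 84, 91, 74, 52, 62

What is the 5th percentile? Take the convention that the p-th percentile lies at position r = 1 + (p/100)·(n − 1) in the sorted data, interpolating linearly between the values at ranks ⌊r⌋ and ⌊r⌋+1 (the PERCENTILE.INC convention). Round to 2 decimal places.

Sorted: 52, 62, 69, 71, 72, 74, 82, 84, 91, 96.
n = 10.
r = 1 + (5/100)·(10 − 1) = 1 + 0.45 = 1.45.
Rank 1 is 52 and rank 2 is 62.
Interpolate: 52 + 0.45·(62 − 52) = 52 + 0.45·10 = 56.5.

56.50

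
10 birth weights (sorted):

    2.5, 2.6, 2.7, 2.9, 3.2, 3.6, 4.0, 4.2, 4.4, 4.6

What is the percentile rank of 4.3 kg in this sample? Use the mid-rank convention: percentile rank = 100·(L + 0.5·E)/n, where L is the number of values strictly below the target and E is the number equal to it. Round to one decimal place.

Count below 4.3: L = 8; count equal: E = 0; n = 10.
Percentile rank = 100·(8 + 0.5·0)/10 = 100·8/10 = 80.

80.0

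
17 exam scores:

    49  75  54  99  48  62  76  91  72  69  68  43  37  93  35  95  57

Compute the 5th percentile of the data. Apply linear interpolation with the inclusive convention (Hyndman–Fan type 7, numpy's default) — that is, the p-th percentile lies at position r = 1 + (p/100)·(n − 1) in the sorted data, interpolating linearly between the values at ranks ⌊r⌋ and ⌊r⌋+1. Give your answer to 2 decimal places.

Sorted: 35, 37, 43, 48, 49, 54, 57, 62, 68, 69, 72, 75, 76, 91, 93, 95, 99.
n = 17.
r = 1 + (5/100)·(17 − 1) = 1 + 0.8 = 1.8.
Rank 1 is 35 and rank 2 is 37.
Interpolate: 35 + 0.8·(37 − 35) = 35 + 0.8·2 = 36.6.

36.60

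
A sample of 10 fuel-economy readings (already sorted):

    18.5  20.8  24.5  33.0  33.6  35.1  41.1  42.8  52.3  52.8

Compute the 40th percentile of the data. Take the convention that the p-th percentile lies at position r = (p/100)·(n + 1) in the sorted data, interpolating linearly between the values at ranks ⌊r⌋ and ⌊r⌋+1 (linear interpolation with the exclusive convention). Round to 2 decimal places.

n = 10.
r = (40/100)·(10 + 1) = 4.4.
Rank 4 is 33.0 and rank 5 is 33.6.
Interpolate: 33.0 + 0.4·(33.6 − 33.0) = 33.0 + 0.4·0.6 = 33.24.

33.24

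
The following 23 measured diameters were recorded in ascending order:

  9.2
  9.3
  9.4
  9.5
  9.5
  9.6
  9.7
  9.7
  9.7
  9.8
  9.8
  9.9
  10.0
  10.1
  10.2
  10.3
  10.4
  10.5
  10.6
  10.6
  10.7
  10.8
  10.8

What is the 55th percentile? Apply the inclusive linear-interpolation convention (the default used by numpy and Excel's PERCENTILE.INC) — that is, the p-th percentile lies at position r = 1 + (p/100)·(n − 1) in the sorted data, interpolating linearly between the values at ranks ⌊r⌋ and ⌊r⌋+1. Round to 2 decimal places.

n = 23.
r = 1 + (55/100)·(23 − 1) = 1 + 12.1 = 13.1.
Rank 13 is 10.0 and rank 14 is 10.1.
Interpolate: 10.0 + 0.1·(10.1 − 10.0) = 10.0 + 0.1·0.1 = 10.01.

10.01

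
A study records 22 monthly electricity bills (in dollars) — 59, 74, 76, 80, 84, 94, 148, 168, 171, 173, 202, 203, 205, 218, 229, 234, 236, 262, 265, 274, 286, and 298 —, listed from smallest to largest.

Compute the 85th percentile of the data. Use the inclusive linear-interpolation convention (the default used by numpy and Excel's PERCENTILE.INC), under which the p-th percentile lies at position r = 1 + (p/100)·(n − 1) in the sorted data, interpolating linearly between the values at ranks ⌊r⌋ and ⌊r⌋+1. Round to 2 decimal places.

264.55

n = 22.
r = 1 + (85/100)·(22 − 1) = 1 + 17.85 = 18.85.
Rank 18 is 262 and rank 19 is 265.
Interpolate: 262 + 0.85·(265 − 262) = 262 + 0.85·3 = 264.55.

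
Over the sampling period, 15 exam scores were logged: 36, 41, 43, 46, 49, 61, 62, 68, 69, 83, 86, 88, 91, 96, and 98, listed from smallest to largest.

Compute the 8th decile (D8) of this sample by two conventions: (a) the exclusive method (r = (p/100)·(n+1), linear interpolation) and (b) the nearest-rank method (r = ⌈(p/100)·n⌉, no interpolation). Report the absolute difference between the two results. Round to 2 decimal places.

2.40

n = 15.
(a) r = 12.8; between ranks 12 (88) and 13 (91): 90.4.
(b) the nearest-rank method: rank 12 → 88.
|90.4 − 88| = 2.4.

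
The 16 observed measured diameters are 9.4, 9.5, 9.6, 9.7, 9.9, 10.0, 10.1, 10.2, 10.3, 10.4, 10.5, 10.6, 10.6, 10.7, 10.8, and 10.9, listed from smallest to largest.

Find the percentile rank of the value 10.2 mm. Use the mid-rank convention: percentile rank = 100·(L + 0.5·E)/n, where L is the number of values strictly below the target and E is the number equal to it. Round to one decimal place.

46.9

Count below 10.2: L = 7; count equal: E = 1; n = 16.
Percentile rank = 100·(7 + 0.5·1)/16 = 100·7.5/16 = 46.88.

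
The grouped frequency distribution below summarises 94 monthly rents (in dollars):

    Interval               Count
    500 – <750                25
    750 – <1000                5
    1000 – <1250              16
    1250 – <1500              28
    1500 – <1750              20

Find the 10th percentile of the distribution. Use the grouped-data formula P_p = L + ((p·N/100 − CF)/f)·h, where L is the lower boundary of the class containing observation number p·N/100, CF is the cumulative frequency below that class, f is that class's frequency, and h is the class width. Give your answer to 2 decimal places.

N = 94; target position k = 10/100 · 94 = 9.4.
Cumulative frequencies: 25, 30, 46, 74, 94.
Observation 9.4 falls in the class 500 – <750.
L = 500, CF = 0, f = 25, h = 250.
P10 = 500 + ((9.4 − 0)/25)·250 = 500 + 94 = 594.

594.00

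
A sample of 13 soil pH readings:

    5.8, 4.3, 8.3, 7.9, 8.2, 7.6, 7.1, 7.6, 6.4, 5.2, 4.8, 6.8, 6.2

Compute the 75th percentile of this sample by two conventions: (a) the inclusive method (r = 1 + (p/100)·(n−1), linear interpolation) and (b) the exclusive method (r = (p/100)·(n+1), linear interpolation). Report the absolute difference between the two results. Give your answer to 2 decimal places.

0.15

Sorted: 4.3, 4.8, 5.2, 5.8, 6.2, 6.4, 6.8, 7.1, 7.6, 7.6, 7.9, 8.2, 8.3.
n = 13.
(a) r = 10 → value at rank 10 = 7.6.
(b) r = 10.5; between ranks 10 (7.6) and 11 (7.9): 7.75.
|7.6 − 7.75| = 0.15.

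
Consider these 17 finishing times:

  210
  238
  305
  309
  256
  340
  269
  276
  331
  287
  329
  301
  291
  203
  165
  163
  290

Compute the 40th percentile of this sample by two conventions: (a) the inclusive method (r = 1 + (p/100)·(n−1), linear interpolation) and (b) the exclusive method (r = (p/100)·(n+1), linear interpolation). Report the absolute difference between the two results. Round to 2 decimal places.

1.40

Sorted: 163, 165, 203, 210, 238, 256, 269, 276, 287, 290, 291, 301, 305, 309, 329, 331, 340.
n = 17.
(a) r = 7.4; between ranks 7 (269) and 8 (276): 271.8.
(b) r = 7.2; between ranks 7 (269) and 8 (276): 270.4.
|271.8 − 270.4| = 1.4.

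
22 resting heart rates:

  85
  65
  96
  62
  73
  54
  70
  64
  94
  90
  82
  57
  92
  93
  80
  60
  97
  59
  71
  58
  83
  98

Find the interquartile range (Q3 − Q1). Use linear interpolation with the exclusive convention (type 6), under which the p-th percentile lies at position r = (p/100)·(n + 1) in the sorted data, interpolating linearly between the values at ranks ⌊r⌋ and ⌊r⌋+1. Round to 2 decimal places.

Sorted: 54, 57, 58, 59, 60, 62, 64, 65, 70, 71, 73, 80, 82, 83, 85, 90, 92, 93, 94, 96, 97, 98.
n = 22.
P25: r = 5.75; ranks 5–6 are 60, 62; interpolating gives 61.5.
P75: r = 17.25; ranks 17–18 are 92, 93; interpolating gives 92.25.
Difference: 92.25 − 61.5 = 30.75.

30.75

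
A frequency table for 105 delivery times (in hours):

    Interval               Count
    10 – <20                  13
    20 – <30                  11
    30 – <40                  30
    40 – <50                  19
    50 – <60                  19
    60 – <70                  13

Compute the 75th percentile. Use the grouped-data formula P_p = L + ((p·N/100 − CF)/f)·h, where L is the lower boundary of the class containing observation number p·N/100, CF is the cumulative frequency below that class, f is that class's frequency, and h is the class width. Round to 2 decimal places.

53.03

N = 105; target position k = 75/100 · 105 = 78.75.
Cumulative frequencies: 13, 24, 54, 73, 92, 105.
Observation 78.75 falls in the class 50 – <60.
L = 50, CF = 73, f = 19, h = 10.
P75 = 50 + ((78.75 − 73)/19)·10 = 50 + 3.02632 = 53.0263.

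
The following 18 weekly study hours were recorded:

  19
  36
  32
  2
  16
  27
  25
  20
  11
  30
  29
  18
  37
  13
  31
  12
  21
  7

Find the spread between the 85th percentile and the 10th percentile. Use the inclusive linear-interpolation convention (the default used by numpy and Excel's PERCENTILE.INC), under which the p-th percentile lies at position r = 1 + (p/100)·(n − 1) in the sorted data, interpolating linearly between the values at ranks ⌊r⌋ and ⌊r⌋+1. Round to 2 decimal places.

Sorted: 2, 7, 11, 12, 13, 16, 18, 19, 20, 21, 25, 27, 29, 30, 31, 32, 36, 37.
n = 18.
P10: r = 2.7; ranks 2–3 are 7, 11; interpolating gives 9.8.
P85: r = 15.45; ranks 15–16 are 31, 32; interpolating gives 31.45.
Difference: 31.45 − 9.8 = 21.65.

21.65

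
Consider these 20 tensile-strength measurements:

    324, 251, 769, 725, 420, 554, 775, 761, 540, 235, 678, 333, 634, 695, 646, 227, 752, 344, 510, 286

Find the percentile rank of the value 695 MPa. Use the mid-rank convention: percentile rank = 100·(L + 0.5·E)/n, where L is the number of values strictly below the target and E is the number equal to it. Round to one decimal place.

72.5

Sorted: 227, 235, 251, 286, 324, 333, 344, 420, 510, 540, 554, 634, 646, 678, 695, 725, 752, 761, 769, 775.
Count below 695: L = 14; count equal: E = 1; n = 20.
Percentile rank = 100·(14 + 0.5·1)/20 = 100·14.5/20 = 72.5.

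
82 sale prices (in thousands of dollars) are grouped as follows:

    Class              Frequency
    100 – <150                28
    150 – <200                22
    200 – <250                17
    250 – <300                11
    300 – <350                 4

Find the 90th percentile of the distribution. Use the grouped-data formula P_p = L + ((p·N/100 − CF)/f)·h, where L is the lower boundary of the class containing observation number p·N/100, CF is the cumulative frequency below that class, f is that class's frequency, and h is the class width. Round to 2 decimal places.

N = 82; target position k = 90/100 · 82 = 73.8.
Cumulative frequencies: 28, 50, 67, 78, 82.
Observation 73.8 falls in the class 250 – <300.
L = 250, CF = 67, f = 11, h = 50.
P90 = 250 + ((73.8 − 67)/11)·50 = 250 + 30.9091 = 280.909.

280.91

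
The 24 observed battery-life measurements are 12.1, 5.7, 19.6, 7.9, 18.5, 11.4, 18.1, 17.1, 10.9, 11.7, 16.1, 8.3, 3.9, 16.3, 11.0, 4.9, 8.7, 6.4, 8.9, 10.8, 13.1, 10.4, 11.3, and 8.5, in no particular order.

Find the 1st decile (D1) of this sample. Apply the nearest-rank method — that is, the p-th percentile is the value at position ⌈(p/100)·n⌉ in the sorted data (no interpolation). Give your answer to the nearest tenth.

Sorted: 3.9, 4.9, 5.7, 6.4, 7.9, 8.3, 8.5, 8.7, 8.9, 10.4, 10.8, 10.9, 11.0, 11.3, 11.4, 11.7, 12.1, 13.1, 16.1, 16.3, 17.1, 18.1, 18.5, 19.6.
n = 24.
Position = ⌈10/100 · 24⌉ = ⌈2.4⌉ = 3.
The value at rank 3 is 5.7.

5.7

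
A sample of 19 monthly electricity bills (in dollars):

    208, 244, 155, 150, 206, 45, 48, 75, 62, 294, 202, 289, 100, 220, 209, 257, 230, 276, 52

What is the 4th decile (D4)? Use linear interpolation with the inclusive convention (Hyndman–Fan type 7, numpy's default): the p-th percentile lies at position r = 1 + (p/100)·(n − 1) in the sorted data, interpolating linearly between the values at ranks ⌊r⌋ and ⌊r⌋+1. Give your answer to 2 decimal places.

Sorted: 45, 48, 52, 62, 75, 100, 150, 155, 202, 206, 208, 209, 220, 230, 244, 257, 276, 289, 294.
n = 19.
r = 1 + (40/100)·(19 − 1) = 1 + 7.2 = 8.2.
Rank 8 is 155 and rank 9 is 202.
Interpolate: 155 + 0.2·(202 − 155) = 155 + 0.2·47 = 164.4.

164.40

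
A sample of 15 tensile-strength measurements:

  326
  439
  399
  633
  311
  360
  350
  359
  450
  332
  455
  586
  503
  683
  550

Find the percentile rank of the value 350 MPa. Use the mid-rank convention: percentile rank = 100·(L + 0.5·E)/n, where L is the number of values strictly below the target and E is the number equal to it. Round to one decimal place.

23.3

Sorted: 311, 326, 332, 350, 359, 360, 399, 439, 450, 455, 503, 550, 586, 633, 683.
Count below 350: L = 3; count equal: E = 1; n = 15.
Percentile rank = 100·(3 + 0.5·1)/15 = 100·3.5/15 = 23.33.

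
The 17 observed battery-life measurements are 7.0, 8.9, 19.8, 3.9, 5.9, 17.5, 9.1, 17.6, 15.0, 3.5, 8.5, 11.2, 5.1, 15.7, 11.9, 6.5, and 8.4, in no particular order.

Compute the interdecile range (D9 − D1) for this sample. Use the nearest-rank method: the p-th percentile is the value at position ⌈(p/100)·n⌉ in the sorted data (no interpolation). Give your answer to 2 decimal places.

Sorted: 3.5, 3.9, 5.1, 5.9, 6.5, 7.0, 8.4, 8.5, 8.9, 9.1, 11.2, 11.9, 15.0, 15.7, 17.5, 17.6, 19.8.
n = 17.
P10: rank ⌈10/100·17⌉ = 2 → 3.9.
P90: rank ⌈90/100·17⌉ = 16 → 17.6.
Difference: 17.6 − 3.9 = 13.7.

13.70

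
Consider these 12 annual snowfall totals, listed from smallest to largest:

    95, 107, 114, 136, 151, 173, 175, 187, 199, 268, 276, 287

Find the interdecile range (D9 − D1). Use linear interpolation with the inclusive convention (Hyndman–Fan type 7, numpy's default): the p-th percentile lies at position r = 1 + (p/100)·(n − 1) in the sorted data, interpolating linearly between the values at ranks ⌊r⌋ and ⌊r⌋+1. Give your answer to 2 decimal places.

n = 12.
P10: r = 2.1; ranks 2–3 are 107, 114; interpolating gives 107.7.
P90: r = 10.9; ranks 10–11 are 268, 276; interpolating gives 275.2.
Difference: 275.2 − 107.7 = 167.5.

167.50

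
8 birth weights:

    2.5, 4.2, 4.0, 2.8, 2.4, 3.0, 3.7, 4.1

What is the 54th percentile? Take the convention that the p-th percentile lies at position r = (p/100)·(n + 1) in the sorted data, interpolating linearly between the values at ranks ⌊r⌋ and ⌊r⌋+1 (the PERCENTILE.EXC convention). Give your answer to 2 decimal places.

3.60

Sorted: 2.4, 2.5, 2.8, 3.0, 3.7, 4.0, 4.1, 4.2.
n = 8.
r = (54/100)·(8 + 1) = 4.86.
Rank 4 is 3.0 and rank 5 is 3.7.
Interpolate: 3.0 + 0.86·(3.7 − 3.0) = 3.0 + 0.86·0.7 = 3.602.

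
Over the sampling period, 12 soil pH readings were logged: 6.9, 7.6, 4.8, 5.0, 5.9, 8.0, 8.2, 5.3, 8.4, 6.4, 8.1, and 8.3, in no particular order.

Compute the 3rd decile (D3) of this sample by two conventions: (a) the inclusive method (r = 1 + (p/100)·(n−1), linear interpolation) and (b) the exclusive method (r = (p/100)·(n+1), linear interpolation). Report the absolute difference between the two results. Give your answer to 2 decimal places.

Sorted: 4.8, 5.0, 5.3, 5.9, 6.4, 6.9, 7.6, 8.0, 8.1, 8.2, 8.3, 8.4.
n = 12.
(a) r = 4.3; between ranks 4 (5.9) and 5 (6.4): 6.05.
(b) r = 3.9; between ranks 3 (5.3) and 4 (5.9): 5.84.
|6.05 − 5.84| = 0.21.

0.21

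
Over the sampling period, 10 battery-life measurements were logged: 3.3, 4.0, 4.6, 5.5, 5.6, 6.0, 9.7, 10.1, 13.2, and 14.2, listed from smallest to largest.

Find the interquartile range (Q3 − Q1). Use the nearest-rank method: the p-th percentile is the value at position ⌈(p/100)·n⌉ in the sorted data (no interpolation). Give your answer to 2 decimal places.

5.50

n = 10.
P25: rank ⌈25/100·10⌉ = 3 → 4.6.
P75: rank ⌈75/100·10⌉ = 8 → 10.1.
Difference: 10.1 − 4.6 = 5.5.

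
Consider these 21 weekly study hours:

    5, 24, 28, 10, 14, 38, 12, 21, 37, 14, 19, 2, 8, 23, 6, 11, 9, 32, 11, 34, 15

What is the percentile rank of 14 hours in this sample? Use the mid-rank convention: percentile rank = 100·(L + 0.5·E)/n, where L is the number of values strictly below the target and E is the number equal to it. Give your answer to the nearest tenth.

Sorted: 2, 5, 6, 8, 9, 10, 11, 11, 12, 14, 14, 15, 19, 21, 23, 24, 28, 32, 34, 37, 38.
Count below 14: L = 9; count equal: E = 2; n = 21.
Percentile rank = 100·(9 + 0.5·2)/21 = 100·10/21 = 47.62.

47.6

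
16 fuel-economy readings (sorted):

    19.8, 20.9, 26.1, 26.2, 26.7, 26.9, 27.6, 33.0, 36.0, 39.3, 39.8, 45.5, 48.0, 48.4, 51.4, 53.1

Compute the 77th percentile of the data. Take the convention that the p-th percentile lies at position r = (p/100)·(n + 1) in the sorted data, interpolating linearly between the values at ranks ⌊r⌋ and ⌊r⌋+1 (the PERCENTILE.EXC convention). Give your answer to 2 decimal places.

48.04

n = 16.
r = (77/100)·(16 + 1) = 13.09.
Rank 13 is 48.0 and rank 14 is 48.4.
Interpolate: 48.0 + 0.09·(48.4 − 48.0) = 48.0 + 0.09·0.4 = 48.036.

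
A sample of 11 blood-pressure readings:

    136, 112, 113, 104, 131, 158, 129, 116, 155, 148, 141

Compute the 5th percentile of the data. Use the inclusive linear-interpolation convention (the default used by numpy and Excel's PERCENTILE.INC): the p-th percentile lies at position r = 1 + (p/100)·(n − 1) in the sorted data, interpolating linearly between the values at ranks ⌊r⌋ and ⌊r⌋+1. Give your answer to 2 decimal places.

Sorted: 104, 112, 113, 116, 129, 131, 136, 141, 148, 155, 158.
n = 11.
r = 1 + (5/100)·(11 − 1) = 1 + 0.5 = 1.5.
Rank 1 is 104 and rank 2 is 112.
Interpolate: 104 + 0.5·(112 − 104) = 104 + 0.5·8 = 108.

108.00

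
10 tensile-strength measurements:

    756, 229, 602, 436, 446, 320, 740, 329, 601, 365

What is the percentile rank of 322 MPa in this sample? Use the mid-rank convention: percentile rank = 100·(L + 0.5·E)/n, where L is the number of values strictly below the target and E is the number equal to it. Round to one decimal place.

20.0

Sorted: 229, 320, 329, 365, 436, 446, 601, 602, 740, 756.
Count below 322: L = 2; count equal: E = 0; n = 10.
Percentile rank = 100·(2 + 0.5·0)/10 = 100·2/10 = 20.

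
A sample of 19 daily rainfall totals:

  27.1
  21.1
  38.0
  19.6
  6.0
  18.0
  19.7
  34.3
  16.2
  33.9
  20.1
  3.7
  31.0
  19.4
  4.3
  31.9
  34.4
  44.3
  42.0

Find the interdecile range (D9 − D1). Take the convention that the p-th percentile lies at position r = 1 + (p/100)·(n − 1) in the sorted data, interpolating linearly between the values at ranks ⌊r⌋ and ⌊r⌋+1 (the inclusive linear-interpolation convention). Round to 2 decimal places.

33.14

Sorted: 3.7, 4.3, 6.0, 16.2, 18.0, 19.4, 19.6, 19.7, 20.1, 21.1, 27.1, 31.0, 31.9, 33.9, 34.3, 34.4, 38.0, 42.0, 44.3.
n = 19.
P10: r = 2.8; ranks 2–3 are 4.3, 6.0; interpolating gives 5.66.
P90: r = 17.2; ranks 17–18 are 38.0, 42.0; interpolating gives 38.8.
Difference: 38.8 − 5.66 = 33.14.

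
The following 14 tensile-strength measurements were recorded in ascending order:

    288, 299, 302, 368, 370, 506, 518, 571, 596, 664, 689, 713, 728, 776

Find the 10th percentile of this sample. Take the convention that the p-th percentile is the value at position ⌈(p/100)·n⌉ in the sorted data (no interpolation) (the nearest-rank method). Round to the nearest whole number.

299

n = 14.
Position = ⌈10/100 · 14⌉ = ⌈1.4⌉ = 2.
The value at rank 2 is 299.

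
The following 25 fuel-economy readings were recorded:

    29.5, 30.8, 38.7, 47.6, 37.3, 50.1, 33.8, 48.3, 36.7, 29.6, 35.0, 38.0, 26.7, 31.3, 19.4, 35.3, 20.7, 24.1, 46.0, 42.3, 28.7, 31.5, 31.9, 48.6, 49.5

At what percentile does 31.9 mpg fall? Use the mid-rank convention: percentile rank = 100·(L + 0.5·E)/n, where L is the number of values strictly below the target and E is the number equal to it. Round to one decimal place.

42.0

Sorted: 19.4, 20.7, 24.1, 26.7, 28.7, 29.5, 29.6, 30.8, 31.3, 31.5, 31.9, 33.8, 35.0, 35.3, 36.7, 37.3, 38.0, 38.7, 42.3, 46.0, 47.6, 48.3, 48.6, 49.5, 50.1.
Count below 31.9: L = 10; count equal: E = 1; n = 25.
Percentile rank = 100·(10 + 0.5·1)/25 = 100·10.5/25 = 42.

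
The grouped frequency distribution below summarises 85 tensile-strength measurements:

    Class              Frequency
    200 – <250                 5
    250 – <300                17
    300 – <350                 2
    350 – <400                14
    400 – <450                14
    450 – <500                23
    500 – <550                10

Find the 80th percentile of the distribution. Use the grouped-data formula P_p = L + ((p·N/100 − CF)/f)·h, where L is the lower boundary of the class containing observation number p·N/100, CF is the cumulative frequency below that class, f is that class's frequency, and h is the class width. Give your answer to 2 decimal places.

N = 85; target position k = 80/100 · 85 = 68.
Cumulative frequencies: 5, 22, 24, 38, 52, 75, 85.
Observation 68 falls in the class 450 – <500.
L = 450, CF = 52, f = 23, h = 50.
P80 = 450 + ((68 − 52)/23)·50 = 450 + 34.7826 = 484.783.

484.78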